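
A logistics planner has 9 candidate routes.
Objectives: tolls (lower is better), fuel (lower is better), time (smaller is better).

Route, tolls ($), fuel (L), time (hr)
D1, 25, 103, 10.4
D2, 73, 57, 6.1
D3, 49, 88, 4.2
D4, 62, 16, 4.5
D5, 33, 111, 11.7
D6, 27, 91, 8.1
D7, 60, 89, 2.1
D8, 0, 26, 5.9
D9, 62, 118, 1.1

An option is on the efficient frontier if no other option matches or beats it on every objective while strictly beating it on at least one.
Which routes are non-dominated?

D3, D4, D7, D8, D9

D1: dominated by D8 (tolls 0≤25, fuel 26≤103, time 5.9≤10.4).
D2: dominated by D4 (tolls 62≤73, fuel 16≤57, time 4.5≤6.1).
D3: not dominated.
D4: not dominated (best fuel).
D5: dominated by D1 (tolls 25≤33, fuel 103≤111, time 10.4≤11.7).
D6: dominated by D8 (tolls 0≤27, fuel 26≤91, time 5.9≤8.1).
D7: not dominated.
D8: not dominated (best tolls).
D9: not dominated (best time).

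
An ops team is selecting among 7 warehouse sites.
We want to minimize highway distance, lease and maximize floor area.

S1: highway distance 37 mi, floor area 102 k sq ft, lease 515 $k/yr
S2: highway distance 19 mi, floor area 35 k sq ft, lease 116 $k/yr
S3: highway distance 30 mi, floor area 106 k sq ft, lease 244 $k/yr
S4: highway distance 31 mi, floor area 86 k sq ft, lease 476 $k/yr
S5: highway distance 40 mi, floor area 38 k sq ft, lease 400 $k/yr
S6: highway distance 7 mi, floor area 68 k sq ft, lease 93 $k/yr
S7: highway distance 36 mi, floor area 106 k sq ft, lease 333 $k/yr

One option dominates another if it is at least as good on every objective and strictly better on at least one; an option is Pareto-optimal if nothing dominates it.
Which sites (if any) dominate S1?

S3: highway distance 30≤37, floor area 106≥102, lease 244≤515 — dominates S1.
S7: highway distance 36≤37, floor area 106≥102, lease 333≤515 — dominates S1.
Others (S2, S4, S5, S6) are each worse than S1 on at least one objective.

S3, S7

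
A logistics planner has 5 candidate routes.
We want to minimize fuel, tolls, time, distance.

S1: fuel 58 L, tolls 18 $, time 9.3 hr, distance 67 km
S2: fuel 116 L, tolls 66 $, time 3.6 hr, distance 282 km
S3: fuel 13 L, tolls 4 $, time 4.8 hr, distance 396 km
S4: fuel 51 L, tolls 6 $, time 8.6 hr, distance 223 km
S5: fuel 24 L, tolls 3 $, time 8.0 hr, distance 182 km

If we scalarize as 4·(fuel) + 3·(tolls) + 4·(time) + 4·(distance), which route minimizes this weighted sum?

S1: 4·58 + 3·18 + 4·9.3 + 4·67 = 591.2
S2: 4·116 + 3·66 + 4·3.6 + 4·282 = 1804.4
S3: 4·13 + 3·4 + 4·4.8 + 4·396 = 1667.2
S4: 4·51 + 3·6 + 4·8.6 + 4·223 = 1148.4
S5: 4·24 + 3·3 + 4·8.0 + 4·182 = 865.0
Lowest: S1 at 591.2.

S1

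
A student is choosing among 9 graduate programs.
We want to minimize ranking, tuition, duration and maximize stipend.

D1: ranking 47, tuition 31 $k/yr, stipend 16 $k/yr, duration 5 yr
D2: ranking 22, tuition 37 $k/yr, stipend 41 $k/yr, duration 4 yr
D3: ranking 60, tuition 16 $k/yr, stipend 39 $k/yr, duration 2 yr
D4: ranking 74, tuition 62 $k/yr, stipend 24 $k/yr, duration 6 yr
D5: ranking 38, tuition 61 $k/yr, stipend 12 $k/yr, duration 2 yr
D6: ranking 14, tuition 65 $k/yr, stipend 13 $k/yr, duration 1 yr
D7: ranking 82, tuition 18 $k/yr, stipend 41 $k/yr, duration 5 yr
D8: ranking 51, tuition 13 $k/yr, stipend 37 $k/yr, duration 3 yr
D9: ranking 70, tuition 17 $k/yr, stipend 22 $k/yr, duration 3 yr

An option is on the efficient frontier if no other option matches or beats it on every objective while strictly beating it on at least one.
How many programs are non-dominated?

D1: not dominated.
D2: not dominated.
D3: not dominated.
D4: dominated by D2 (ranking 22≤74, tuition 37≤62, stipend 41≥24, duration 4≤6).
D5: not dominated.
D6: not dominated (best ranking).
D7: not dominated.
D8: not dominated (best tuition).
D9: dominated by D3 (ranking 60≤70, tuition 16≤17, stipend 39≥22, duration 2≤3).
Pareto-optimal: D1, D2, D3, D5, D6, D7, D8 → 7.

7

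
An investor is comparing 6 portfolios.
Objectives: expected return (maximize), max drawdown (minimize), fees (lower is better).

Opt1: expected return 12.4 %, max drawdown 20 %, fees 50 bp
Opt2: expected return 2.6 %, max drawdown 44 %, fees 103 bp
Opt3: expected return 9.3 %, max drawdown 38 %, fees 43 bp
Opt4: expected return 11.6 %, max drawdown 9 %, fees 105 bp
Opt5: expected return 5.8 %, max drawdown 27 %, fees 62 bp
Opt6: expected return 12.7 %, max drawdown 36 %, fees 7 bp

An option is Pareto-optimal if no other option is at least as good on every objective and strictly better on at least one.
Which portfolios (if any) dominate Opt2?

Opt1: expected return 12.4≥2.6, max drawdown 20≤44, fees 50≤103 — dominates Opt2.
Opt3: expected return 9.3≥2.6, max drawdown 38≤44, fees 43≤103 — dominates Opt2.
Opt5: expected return 5.8≥2.6, max drawdown 27≤44, fees 62≤103 — dominates Opt2.
Opt6: expected return 12.7≥2.6, max drawdown 36≤44, fees 7≤103 — dominates Opt2.
Others (Opt4) are each worse than Opt2 on at least one objective.

Opt1, Opt3, Opt5, Opt6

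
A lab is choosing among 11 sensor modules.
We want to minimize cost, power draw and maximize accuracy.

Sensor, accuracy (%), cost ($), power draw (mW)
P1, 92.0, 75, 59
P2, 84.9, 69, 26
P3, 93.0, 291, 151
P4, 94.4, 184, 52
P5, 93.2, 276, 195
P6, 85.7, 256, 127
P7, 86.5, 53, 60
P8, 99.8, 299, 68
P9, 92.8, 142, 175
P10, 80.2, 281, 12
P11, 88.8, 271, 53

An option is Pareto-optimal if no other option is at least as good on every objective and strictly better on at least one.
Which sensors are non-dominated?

P1, P2, P4, P7, P8, P9, P10

P1: not dominated.
P2: not dominated.
P3: dominated by P4 (accuracy 94.4≥93.0, cost 184≤291, power draw 52≤151).
P4: not dominated.
P5: dominated by P4 (accuracy 94.4≥93.2, cost 184≤276, power draw 52≤195).
P6: dominated by P1 (accuracy 92.0≥85.7, cost 75≤256, power draw 59≤127).
P7: not dominated (best cost).
P8: not dominated (best accuracy).
P9: not dominated.
P10: not dominated (best power draw).
P11: dominated by P4 (accuracy 94.4≥88.8, cost 184≤271, power draw 52≤53).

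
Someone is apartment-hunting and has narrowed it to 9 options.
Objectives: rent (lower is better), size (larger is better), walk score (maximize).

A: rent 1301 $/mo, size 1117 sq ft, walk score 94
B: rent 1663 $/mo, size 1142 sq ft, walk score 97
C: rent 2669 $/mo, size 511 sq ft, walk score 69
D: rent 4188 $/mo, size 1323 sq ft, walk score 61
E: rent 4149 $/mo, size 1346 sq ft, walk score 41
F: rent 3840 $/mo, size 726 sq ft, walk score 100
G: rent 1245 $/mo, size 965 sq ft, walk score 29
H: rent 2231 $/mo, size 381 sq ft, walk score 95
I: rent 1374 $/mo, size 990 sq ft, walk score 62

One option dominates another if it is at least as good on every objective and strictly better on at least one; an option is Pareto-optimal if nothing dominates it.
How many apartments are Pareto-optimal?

A: not dominated.
B: not dominated.
C: dominated by A (rent 1301≤2669, size 1117≥511, walk score 94≥69).
D: not dominated.
E: not dominated (best size).
F: not dominated (best walk score).
G: not dominated (best rent).
H: dominated by B (rent 1663≤2231, size 1142≥381, walk score 97≥95).
I: dominated by A (rent 1301≤1374, size 1117≥990, walk score 94≥62).
Pareto-optimal: A, B, D, E, F, G → 6.

6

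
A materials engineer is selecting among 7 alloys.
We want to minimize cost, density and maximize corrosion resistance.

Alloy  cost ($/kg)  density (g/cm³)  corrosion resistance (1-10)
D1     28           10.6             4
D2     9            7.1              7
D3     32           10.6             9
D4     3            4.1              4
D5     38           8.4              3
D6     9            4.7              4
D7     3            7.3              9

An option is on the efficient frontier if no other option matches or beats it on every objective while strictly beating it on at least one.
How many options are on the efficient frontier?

3

D1: dominated by D2 (cost 9≤28, density 7.1≤10.6, corrosion resistance 7≥4).
D2: not dominated.
D3: dominated by D7 (cost 3≤32, density 7.3≤10.6, corrosion resistance 9≥9).
D4: not dominated (best density).
D5: dominated by D2 (cost 9≤38, density 7.1≤8.4, corrosion resistance 7≥3).
D6: dominated by D4 (cost 3≤9, density 4.1≤4.7, corrosion resistance 4≥4).
D7: not dominated.
Pareto-optimal: D2, D4, D7 → 3.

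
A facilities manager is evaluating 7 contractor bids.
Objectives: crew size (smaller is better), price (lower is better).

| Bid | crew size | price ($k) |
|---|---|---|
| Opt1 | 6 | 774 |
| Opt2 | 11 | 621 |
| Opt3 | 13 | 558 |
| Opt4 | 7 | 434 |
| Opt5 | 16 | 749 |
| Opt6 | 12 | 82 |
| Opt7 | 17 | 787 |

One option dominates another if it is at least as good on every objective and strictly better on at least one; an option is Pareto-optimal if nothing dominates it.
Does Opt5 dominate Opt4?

Opt5 vs Opt4: Opt5 is worse on crew size (16 vs 7), so it does not dominate Opt4.

No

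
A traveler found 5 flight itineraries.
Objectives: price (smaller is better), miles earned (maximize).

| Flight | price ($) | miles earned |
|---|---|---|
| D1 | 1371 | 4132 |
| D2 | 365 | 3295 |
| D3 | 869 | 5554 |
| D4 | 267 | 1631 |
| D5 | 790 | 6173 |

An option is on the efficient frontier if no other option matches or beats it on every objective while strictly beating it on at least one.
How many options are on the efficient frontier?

D1: dominated by D3 (price 869≤1371, miles earned 5554≥4132).
D2: not dominated.
D3: dominated by D5 (price 790≤869, miles earned 6173≥5554).
D4: not dominated (best price).
D5: not dominated (best miles earned).
Pareto-optimal: D2, D4, D5 → 3.

3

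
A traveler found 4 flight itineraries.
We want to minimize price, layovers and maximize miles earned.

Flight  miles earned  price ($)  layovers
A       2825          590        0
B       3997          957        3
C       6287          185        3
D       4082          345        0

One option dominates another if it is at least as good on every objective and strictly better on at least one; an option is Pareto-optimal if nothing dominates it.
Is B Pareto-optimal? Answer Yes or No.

C vs B: miles earned 6287≥3997, price 185≤957, layovers 3≤3 — C is at least as good on every objective and strictly better on at least one, so C dominates B.

No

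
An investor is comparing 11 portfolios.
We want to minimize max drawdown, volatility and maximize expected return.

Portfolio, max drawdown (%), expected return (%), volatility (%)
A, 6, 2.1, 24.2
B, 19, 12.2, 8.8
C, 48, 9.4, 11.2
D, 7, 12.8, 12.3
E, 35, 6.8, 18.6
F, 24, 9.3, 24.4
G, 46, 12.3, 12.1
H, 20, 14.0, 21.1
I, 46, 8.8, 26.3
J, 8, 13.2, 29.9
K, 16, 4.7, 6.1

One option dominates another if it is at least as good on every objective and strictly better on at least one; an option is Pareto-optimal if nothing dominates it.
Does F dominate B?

No

F vs B: F is worse on max drawdown (24 vs 19), so it does not dominate B.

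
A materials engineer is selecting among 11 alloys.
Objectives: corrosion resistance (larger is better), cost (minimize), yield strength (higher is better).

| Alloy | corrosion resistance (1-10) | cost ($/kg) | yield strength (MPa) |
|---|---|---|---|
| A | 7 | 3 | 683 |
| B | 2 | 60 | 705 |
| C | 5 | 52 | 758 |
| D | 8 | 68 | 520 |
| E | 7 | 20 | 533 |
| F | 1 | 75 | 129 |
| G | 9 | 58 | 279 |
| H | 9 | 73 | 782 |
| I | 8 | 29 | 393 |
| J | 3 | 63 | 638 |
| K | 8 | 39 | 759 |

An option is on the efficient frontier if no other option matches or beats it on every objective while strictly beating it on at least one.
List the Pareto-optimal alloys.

A: not dominated (best cost).
B: dominated by C (corrosion resistance 5≥2, cost 52≤60, yield strength 758≥705).
C: dominated by K (corrosion resistance 8≥5, cost 39≤52, yield strength 759≥758).
D: dominated by K (corrosion resistance 8≥8, cost 39≤68, yield strength 759≥520).
E: dominated by A (corrosion resistance 7≥7, cost 3≤20, yield strength 683≥533).
F: dominated by A (corrosion resistance 7≥1, cost 3≤75, yield strength 683≥129).
G: not dominated.
H: not dominated (best yield strength).
I: not dominated.
J: dominated by A (corrosion resistance 7≥3, cost 3≤63, yield strength 683≥638).
K: not dominated.

A, G, H, I, K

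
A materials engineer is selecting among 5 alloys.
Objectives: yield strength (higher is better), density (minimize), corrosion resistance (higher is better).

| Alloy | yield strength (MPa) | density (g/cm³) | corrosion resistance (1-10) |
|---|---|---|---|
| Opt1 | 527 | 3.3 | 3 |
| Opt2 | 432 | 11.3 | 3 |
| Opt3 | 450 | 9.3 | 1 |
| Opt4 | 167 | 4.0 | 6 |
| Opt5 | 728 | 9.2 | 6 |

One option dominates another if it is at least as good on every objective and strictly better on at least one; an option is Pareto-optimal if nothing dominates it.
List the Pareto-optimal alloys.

Opt1: not dominated (best density).
Opt2: dominated by Opt1 (yield strength 527≥432, density 3.3≤11.3, corrosion resistance 3≥3).
Opt3: dominated by Opt1 (yield strength 527≥450, density 3.3≤9.3, corrosion resistance 3≥1).
Opt4: not dominated.
Opt5: not dominated (best yield strength).

Opt1, Opt4, Opt5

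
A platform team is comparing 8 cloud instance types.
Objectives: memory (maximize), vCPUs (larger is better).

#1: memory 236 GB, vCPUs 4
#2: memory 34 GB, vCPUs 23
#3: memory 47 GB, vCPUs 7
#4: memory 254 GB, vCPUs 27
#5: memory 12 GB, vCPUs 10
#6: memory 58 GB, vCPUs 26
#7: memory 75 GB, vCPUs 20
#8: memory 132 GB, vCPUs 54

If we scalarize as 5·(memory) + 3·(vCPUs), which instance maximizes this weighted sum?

#4

#1: 5·236 + 3·4 = 1192
#2: 5·34 + 3·23 = 239
#3: 5·47 + 3·7 = 256
#4: 5·254 + 3·27 = 1351
#5: 5·12 + 3·10 = 90
#6: 5·58 + 3·26 = 368
#7: 5·75 + 3·20 = 435
#8: 5·132 + 3·54 = 822
Highest: #4 at 1351.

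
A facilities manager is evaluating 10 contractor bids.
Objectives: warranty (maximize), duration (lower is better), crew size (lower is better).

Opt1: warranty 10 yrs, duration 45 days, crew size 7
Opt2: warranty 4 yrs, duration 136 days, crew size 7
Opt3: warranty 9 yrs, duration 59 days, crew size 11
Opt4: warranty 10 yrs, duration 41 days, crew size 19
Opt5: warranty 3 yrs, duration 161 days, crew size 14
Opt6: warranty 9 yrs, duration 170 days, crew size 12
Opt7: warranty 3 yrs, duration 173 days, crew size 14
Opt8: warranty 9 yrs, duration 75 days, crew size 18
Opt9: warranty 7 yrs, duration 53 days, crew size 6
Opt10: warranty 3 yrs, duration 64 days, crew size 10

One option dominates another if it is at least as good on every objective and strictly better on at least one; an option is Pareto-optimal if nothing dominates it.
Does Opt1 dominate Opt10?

Opt1 vs Opt10: warranty 10≥3, duration 45≤64, crew size 7≤10 — Opt1 is at least as good on every objective with at least one strict improvement.

Yes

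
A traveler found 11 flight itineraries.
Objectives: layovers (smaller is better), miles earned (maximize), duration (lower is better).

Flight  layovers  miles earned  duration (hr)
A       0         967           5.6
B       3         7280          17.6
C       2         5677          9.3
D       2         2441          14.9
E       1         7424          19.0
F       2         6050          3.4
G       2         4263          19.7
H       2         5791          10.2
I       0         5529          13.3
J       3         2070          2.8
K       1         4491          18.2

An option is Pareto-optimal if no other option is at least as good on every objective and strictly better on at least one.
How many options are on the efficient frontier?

A: not dominated.
B: not dominated.
C: dominated by F (layovers 2≤2, miles earned 6050≥5677, duration 3.4≤9.3).
D: dominated by C (layovers 2≤2, miles earned 5677≥2441, duration 9.3≤14.9).
E: not dominated (best miles earned).
F: not dominated.
G: dominated by C (layovers 2≤2, miles earned 5677≥4263, duration 9.3≤19.7).
H: dominated by F (layovers 2≤2, miles earned 6050≥5791, duration 3.4≤10.2).
I: not dominated.
J: not dominated (best duration).
K: dominated by I (layovers 0≤1, miles earned 5529≥4491, duration 13.3≤18.2).
Pareto-optimal: A, B, E, F, I, J → 6.

6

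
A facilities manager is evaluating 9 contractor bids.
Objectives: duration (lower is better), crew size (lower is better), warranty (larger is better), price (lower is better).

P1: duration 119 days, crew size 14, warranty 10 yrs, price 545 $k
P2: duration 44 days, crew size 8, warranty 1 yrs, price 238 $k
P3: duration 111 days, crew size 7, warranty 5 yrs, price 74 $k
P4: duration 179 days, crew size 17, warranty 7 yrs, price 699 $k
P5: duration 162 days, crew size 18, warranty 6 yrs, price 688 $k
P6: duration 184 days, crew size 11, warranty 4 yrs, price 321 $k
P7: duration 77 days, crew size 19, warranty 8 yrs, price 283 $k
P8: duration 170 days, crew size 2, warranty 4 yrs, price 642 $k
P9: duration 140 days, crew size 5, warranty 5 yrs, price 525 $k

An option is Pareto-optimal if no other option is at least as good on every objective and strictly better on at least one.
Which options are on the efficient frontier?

P1, P2, P3, P7, P8, P9

P1: not dominated (best warranty).
P2: not dominated (best duration).
P3: not dominated (best price).
P4: dominated by P1 (duration 119≤179, crew size 14≤17, warranty 10≥7, price 545≤699).
P5: dominated by P1 (duration 119≤162, crew size 14≤18, warranty 10≥6, price 545≤688).
P6: dominated by P3 (duration 111≤184, crew size 7≤11, warranty 5≥4, price 74≤321).
P7: not dominated.
P8: not dominated (best crew size).
P9: not dominated.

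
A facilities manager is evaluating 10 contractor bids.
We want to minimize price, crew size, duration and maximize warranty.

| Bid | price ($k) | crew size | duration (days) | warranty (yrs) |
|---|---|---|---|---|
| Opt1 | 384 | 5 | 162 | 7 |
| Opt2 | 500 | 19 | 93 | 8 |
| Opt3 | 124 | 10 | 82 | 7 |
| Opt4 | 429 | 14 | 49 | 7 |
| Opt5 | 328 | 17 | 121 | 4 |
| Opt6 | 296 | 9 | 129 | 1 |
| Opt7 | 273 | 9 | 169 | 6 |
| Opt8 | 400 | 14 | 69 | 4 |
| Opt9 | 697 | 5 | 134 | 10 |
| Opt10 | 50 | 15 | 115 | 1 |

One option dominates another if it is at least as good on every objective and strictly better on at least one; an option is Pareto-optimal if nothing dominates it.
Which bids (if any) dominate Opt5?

Opt3: price 124≤328, crew size 10≤17, duration 82≤121, warranty 7≥4 — dominates Opt5.
Others (Opt1, Opt2, Opt4, Opt6, Opt7, Opt8, Opt9, Opt10) are each worse than Opt5 on at least one objective.

Opt3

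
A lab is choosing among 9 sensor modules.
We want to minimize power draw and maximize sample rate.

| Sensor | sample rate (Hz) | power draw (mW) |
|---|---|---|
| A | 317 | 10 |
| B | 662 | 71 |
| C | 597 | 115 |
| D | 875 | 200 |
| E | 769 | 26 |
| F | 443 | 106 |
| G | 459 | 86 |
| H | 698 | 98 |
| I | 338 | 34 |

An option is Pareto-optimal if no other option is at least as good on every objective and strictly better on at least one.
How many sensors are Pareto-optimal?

A: not dominated (best power draw).
B: dominated by E (sample rate 769≥662, power draw 26≤71).
C: dominated by B (sample rate 662≥597, power draw 71≤115).
D: not dominated (best sample rate).
E: not dominated.
F: dominated by B (sample rate 662≥443, power draw 71≤106).
G: dominated by B (sample rate 662≥459, power draw 71≤86).
H: dominated by E (sample rate 769≥698, power draw 26≤98).
I: dominated by E (sample rate 769≥338, power draw 26≤34).
Pareto-optimal: A, D, E → 3.

3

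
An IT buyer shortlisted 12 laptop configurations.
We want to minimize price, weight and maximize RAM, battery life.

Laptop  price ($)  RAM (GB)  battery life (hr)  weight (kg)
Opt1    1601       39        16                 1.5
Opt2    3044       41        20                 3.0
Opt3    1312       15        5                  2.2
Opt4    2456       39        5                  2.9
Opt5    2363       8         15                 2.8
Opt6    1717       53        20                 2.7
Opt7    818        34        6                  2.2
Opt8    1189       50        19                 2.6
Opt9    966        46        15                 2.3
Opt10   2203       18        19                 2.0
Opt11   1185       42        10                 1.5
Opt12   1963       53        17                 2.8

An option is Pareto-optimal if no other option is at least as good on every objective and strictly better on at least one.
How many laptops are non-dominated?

Opt1: not dominated.
Opt2: dominated by Opt6 (price 1717≤3044, RAM 53≥41, battery life 20≥20, weight 2.7≤3.0).
Opt3: dominated by Opt7 (price 818≤1312, RAM 34≥15, battery life 6≥5, weight 2.2≤2.2).
Opt4: dominated by Opt1 (price 1601≤2456, RAM 39≥39, battery life 16≥5, weight 1.5≤2.9).
Opt5: dominated by Opt1 (price 1601≤2363, RAM 39≥8, battery life 16≥15, weight 1.5≤2.8).
Opt6: not dominated.
Opt7: not dominated (best price).
Opt8: not dominated.
Opt9: not dominated.
Opt10: not dominated.
Opt11: not dominated.
Opt12: dominated by Opt6 (price 1717≤1963, RAM 53≥53, battery life 20≥17, weight 2.7≤2.8).
Pareto-optimal: Opt1, Opt6, Opt7, Opt8, Opt9, Opt10, Opt11 → 7.

7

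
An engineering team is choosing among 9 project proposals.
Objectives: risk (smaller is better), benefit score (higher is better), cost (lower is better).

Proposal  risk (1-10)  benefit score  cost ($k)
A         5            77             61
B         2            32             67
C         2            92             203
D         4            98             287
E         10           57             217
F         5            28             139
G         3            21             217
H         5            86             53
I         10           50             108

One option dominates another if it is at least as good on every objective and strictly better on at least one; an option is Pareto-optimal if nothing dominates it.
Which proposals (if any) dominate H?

none

A: worse on benefit score (77 vs 86).
B: worse on benefit score (32 vs 86).
C: worse on cost (203 vs 53).
D: worse on cost (287 vs 53).
E: worse on risk (10 vs 5).
F: worse on benefit score (28 vs 86).
G: worse on benefit score (21 vs 86).
I: worse on risk (10 vs 5).
No option dominates H.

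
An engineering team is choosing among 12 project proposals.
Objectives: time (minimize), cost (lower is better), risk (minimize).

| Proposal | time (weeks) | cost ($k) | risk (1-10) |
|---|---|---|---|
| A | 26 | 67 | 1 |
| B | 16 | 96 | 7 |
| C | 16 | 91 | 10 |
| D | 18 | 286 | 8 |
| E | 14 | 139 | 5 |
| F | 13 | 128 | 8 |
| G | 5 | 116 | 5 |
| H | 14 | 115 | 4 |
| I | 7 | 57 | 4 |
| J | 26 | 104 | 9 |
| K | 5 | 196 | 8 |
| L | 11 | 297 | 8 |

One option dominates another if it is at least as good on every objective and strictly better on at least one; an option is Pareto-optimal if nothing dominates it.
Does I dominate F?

I vs F: time 7≤13, cost 57≤128, risk 4≤8 — I is at least as good on every objective with at least one strict improvement.

Yes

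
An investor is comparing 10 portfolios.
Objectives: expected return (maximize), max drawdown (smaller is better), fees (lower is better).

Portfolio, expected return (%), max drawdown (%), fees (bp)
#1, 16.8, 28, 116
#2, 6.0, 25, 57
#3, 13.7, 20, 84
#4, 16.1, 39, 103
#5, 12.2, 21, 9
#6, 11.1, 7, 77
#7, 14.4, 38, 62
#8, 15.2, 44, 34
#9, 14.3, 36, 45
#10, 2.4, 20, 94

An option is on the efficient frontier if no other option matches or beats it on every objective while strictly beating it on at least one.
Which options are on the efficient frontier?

#1, #3, #4, #5, #6, #7, #8, #9

#1: not dominated (best expected return).
#2: dominated by #5 (expected return 12.2≥6.0, max drawdown 21≤25, fees 9≤57).
#3: not dominated.
#4: not dominated.
#5: not dominated (best fees).
#6: not dominated (best max drawdown).
#7: not dominated.
#8: not dominated.
#9: not dominated.
#10: dominated by #3 (expected return 13.7≥2.4, max drawdown 20≤20, fees 84≤94).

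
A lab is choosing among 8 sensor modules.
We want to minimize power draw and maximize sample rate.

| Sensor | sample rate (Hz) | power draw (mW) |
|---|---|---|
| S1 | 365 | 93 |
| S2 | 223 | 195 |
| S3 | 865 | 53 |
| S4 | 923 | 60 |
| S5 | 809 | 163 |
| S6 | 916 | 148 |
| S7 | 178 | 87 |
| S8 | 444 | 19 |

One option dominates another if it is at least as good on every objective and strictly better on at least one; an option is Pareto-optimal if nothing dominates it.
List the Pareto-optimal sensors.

S3, S4, S8

S1: dominated by S3 (sample rate 865≥365, power draw 53≤93).
S2: dominated by S1 (sample rate 365≥223, power draw 93≤195).
S3: not dominated.
S4: not dominated (best sample rate).
S5: dominated by S3 (sample rate 865≥809, power draw 53≤163).
S6: dominated by S4 (sample rate 923≥916, power draw 60≤148).
S7: dominated by S3 (sample rate 865≥178, power draw 53≤87).
S8: not dominated (best power draw).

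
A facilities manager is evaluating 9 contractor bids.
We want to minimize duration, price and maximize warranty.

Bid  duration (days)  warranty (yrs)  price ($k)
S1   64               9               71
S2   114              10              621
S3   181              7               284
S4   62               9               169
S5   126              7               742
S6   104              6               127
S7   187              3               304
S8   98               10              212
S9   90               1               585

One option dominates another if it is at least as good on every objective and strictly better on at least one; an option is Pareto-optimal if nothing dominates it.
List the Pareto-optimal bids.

S1, S4, S8

S1: not dominated (best price).
S2: dominated by S8 (duration 98≤114, warranty 10≥10, price 212≤621).
S3: dominated by S1 (duration 64≤181, warranty 9≥7, price 71≤284).
S4: not dominated (best duration).
S5: dominated by S1 (duration 64≤126, warranty 9≥7, price 71≤742).
S6: dominated by S1 (duration 64≤104, warranty 9≥6, price 71≤127).
S7: dominated by S1 (duration 64≤187, warranty 9≥3, price 71≤304).
S8: not dominated.
S9: dominated by S1 (duration 64≤90, warranty 9≥1, price 71≤585).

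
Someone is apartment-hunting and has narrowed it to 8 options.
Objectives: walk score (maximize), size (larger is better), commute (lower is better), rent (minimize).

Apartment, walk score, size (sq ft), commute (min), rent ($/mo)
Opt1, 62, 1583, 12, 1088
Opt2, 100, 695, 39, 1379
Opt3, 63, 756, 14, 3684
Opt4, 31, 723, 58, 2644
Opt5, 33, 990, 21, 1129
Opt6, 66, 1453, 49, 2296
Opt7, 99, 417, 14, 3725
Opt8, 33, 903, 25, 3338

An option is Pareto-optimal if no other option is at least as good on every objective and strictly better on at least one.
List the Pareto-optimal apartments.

Opt1, Opt2, Opt3, Opt6, Opt7

Opt1: not dominated (best size).
Opt2: not dominated (best walk score).
Opt3: not dominated.
Opt4: dominated by Opt1 (walk score 62≥31, size 1583≥723, commute 12≤58, rent 1088≤2644).
Opt5: dominated by Opt1 (walk score 62≥33, size 1583≥990, commute 12≤21, rent 1088≤1129).
Opt6: not dominated.
Opt7: not dominated.
Opt8: dominated by Opt1 (walk score 62≥33, size 1583≥903, commute 12≤25, rent 1088≤3338).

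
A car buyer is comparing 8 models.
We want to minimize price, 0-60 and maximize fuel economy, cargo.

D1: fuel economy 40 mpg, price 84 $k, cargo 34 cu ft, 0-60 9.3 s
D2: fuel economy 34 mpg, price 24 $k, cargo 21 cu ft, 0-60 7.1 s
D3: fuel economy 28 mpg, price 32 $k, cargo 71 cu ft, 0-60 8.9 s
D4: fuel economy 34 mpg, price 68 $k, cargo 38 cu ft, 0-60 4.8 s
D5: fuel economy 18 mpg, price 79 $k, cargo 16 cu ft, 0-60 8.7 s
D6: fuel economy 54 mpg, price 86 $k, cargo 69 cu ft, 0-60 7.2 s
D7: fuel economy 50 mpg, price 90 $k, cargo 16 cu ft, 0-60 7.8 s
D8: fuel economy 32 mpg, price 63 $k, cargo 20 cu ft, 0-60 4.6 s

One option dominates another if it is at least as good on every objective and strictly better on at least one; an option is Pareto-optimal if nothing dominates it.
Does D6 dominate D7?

D6 vs D7: fuel economy 54≥50, price 86≤90, cargo 69≥16, 0-60 7.2≤7.8 — D6 is at least as good on every objective with at least one strict improvement.

Yes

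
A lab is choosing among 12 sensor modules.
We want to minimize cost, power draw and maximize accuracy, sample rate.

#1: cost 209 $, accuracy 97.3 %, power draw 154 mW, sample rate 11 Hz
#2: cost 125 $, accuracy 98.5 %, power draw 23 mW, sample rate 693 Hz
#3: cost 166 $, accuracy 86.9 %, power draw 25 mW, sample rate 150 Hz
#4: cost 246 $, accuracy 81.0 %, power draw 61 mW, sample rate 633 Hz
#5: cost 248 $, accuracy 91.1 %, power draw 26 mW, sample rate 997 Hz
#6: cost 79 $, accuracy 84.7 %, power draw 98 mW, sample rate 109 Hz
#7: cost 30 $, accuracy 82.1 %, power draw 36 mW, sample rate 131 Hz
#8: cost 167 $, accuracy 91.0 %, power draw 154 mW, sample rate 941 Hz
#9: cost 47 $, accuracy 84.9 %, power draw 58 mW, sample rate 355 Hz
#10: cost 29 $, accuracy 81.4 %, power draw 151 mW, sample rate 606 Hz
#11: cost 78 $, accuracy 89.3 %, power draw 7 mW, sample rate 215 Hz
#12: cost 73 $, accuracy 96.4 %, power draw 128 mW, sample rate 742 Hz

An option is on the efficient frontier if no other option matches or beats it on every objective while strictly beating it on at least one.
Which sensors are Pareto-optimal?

#1: dominated by #2 (cost 125≤209, accuracy 98.5≥97.3, power draw 23≤154, sample rate 693≥11).
#2: not dominated (best accuracy).
#3: dominated by #2 (cost 125≤166, accuracy 98.5≥86.9, power draw 23≤25, sample rate 693≥150).
#4: dominated by #2 (cost 125≤246, accuracy 98.5≥81.0, power draw 23≤61, sample rate 693≥633).
#5: not dominated (best sample rate).
#6: dominated by #9 (cost 47≤79, accuracy 84.9≥84.7, power draw 58≤98, sample rate 355≥109).
#7: not dominated.
#8: not dominated.
#9: not dominated.
#10: not dominated (best cost).
#11: not dominated (best power draw).
#12: not dominated.

#2, #5, #7, #8, #9, #10, #11, #12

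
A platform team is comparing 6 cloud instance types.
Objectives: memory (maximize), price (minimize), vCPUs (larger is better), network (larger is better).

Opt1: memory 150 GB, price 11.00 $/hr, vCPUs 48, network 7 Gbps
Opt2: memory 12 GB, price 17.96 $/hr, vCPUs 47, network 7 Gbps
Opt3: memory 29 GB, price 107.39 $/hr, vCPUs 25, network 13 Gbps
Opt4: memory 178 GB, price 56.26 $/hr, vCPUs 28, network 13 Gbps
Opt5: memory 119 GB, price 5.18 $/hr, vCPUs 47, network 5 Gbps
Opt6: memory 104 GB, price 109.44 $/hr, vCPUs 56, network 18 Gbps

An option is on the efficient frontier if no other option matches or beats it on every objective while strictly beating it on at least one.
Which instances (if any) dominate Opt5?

Opt1: worse on price (11.00 vs 5.18).
Opt2: worse on memory (12 vs 119).
Opt3: worse on memory (29 vs 119).
Opt4: worse on price (56.26 vs 5.18).
Opt6: worse on memory (104 vs 119).
No option dominates Opt5.

none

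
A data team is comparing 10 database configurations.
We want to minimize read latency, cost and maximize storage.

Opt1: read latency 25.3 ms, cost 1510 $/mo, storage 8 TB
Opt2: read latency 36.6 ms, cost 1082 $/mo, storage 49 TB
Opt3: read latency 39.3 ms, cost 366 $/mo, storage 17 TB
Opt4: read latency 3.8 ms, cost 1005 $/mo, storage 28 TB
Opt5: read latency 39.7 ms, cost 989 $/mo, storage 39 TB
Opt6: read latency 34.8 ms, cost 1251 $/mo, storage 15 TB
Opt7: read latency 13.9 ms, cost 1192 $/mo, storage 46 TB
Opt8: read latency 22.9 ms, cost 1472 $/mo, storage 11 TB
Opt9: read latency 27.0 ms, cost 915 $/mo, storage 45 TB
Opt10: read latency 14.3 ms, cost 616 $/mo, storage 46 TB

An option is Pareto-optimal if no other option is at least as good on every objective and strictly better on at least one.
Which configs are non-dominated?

Opt1: dominated by Opt4 (read latency 3.8≤25.3, cost 1005≤1510, storage 28≥8).
Opt2: not dominated (best storage).
Opt3: not dominated (best cost).
Opt4: not dominated (best read latency).
Opt5: dominated by Opt9 (read latency 27.0≤39.7, cost 915≤989, storage 45≥39).
Opt6: dominated by Opt4 (read latency 3.8≤34.8, cost 1005≤1251, storage 28≥15).
Opt7: not dominated.
Opt8: dominated by Opt4 (read latency 3.8≤22.9, cost 1005≤1472, storage 28≥11).
Opt9: dominated by Opt10 (read latency 14.3≤27.0, cost 616≤915, storage 46≥45).
Opt10: not dominated.

Opt2, Opt3, Opt4, Opt7, Opt10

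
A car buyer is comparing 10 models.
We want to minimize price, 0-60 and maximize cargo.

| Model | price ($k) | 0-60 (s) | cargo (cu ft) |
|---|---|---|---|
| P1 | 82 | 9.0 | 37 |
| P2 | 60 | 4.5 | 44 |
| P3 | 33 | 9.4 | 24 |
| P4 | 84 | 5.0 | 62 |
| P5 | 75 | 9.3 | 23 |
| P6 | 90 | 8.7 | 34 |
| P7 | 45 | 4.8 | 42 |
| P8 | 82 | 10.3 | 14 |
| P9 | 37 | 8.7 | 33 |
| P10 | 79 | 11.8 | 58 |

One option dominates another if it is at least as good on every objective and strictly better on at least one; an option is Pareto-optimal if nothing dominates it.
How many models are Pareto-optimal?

6

P1: dominated by P2 (price 60≤82, 0-60 4.5≤9.0, cargo 44≥37).
P2: not dominated (best 0-60).
P3: not dominated (best price).
P4: not dominated (best cargo).
P5: dominated by P2 (price 60≤75, 0-60 4.5≤9.3, cargo 44≥23).
P6: dominated by P2 (price 60≤90, 0-60 4.5≤8.7, cargo 44≥34).
P7: not dominated.
P8: dominated by P1 (price 82≤82, 0-60 9.0≤10.3, cargo 37≥14).
P9: not dominated.
P10: not dominated.
Pareto-optimal: P2, P3, P4, P7, P9, P10 → 6.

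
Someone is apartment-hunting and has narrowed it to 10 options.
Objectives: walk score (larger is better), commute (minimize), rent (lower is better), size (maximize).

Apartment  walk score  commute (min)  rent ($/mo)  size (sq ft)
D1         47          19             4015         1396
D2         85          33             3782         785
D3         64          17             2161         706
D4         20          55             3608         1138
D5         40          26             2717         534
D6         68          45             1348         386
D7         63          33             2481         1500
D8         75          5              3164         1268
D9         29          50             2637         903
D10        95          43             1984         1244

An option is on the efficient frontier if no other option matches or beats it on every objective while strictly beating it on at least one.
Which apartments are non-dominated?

D1, D2, D3, D6, D7, D8, D10

D1: not dominated.
D2: not dominated.
D3: not dominated.
D4: dominated by D7 (walk score 63≥20, commute 33≤55, rent 2481≤3608, size 1500≥1138).
D5: dominated by D3 (walk score 64≥40, commute 17≤26, rent 2161≤2717, size 706≥534).
D6: not dominated (best rent).
D7: not dominated (best size).
D8: not dominated (best commute).
D9: dominated by D7 (walk score 63≥29, commute 33≤50, rent 2481≤2637, size 1500≥903).
D10: not dominated (best walk score).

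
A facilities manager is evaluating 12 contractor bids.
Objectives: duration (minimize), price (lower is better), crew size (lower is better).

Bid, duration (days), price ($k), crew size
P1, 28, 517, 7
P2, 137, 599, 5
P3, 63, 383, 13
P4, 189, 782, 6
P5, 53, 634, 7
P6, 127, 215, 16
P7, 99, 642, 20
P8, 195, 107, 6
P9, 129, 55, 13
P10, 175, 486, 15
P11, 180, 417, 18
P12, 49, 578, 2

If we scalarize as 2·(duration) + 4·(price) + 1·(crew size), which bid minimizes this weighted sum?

P9

P1: 2·28 + 4·517 + 1·7 = 2131
P2: 2·137 + 4·599 + 1·5 = 2675
P3: 2·63 + 4·383 + 1·13 = 1671
P4: 2·189 + 4·782 + 1·6 = 3512
P5: 2·53 + 4·634 + 1·7 = 2649
P6: 2·127 + 4·215 + 1·16 = 1130
P7: 2·99 + 4·642 + 1·20 = 2786
P8: 2·195 + 4·107 + 1·6 = 824
P9: 2·129 + 4·55 + 1·13 = 491
P10: 2·175 + 4·486 + 1·15 = 2309
P11: 2·180 + 4·417 + 1·18 = 2046
P12: 2·49 + 4·578 + 1·2 = 2412
Lowest: P9 at 491.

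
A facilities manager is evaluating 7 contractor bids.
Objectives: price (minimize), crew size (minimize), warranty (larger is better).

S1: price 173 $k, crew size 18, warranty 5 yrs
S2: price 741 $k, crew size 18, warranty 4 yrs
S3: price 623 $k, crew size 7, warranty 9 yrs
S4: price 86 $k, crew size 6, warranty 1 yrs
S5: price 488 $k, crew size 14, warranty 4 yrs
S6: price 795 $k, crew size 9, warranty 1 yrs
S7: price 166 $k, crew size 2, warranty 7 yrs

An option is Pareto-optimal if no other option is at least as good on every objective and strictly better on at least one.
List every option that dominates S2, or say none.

S1, S3, S5, S7

S1: price 173≤741, crew size 18≤18, warranty 5≥4 — dominates S2.
S3: price 623≤741, crew size 7≤18, warranty 9≥4 — dominates S2.
S5: price 488≤741, crew size 14≤18, warranty 4≥4 — dominates S2.
S7: price 166≤741, crew size 2≤18, warranty 7≥4 — dominates S2.
Others (S4, S6) are each worse than S2 on at least one objective.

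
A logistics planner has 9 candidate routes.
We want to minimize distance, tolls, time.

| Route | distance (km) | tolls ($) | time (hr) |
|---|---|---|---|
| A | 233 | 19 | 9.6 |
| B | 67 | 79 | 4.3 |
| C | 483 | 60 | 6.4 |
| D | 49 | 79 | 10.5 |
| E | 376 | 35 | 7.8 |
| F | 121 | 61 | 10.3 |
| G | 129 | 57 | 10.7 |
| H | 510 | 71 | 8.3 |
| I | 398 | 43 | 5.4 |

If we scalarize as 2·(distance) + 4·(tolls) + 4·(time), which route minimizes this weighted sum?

D

A: 2·233 + 4·19 + 4·9.6 = 580.4
B: 2·67 + 4·79 + 4·4.3 = 467.2
C: 2·483 + 4·60 + 4·6.4 = 1231.6
D: 2·49 + 4·79 + 4·10.5 = 456.0
E: 2·376 + 4·35 + 4·7.8 = 923.2
F: 2·121 + 4·61 + 4·10.3 = 527.2
G: 2·129 + 4·57 + 4·10.7 = 528.8
H: 2·510 + 4·71 + 4·8.3 = 1337.2
I: 2·398 + 4·43 + 4·5.4 = 989.6
Lowest: D at 456.0.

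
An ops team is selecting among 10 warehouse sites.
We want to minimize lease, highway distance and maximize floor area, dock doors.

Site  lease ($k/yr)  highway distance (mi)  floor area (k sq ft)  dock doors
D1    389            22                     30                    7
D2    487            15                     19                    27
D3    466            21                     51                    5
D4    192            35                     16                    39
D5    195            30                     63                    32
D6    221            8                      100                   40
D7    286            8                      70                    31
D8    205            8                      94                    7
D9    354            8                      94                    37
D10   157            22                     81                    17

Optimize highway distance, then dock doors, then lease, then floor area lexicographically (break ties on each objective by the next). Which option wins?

First minimize highway distance: best is 8, kept {D6, D7, D8, D9}.
Then maximize dock doors: best is 40, kept {D6}.

D6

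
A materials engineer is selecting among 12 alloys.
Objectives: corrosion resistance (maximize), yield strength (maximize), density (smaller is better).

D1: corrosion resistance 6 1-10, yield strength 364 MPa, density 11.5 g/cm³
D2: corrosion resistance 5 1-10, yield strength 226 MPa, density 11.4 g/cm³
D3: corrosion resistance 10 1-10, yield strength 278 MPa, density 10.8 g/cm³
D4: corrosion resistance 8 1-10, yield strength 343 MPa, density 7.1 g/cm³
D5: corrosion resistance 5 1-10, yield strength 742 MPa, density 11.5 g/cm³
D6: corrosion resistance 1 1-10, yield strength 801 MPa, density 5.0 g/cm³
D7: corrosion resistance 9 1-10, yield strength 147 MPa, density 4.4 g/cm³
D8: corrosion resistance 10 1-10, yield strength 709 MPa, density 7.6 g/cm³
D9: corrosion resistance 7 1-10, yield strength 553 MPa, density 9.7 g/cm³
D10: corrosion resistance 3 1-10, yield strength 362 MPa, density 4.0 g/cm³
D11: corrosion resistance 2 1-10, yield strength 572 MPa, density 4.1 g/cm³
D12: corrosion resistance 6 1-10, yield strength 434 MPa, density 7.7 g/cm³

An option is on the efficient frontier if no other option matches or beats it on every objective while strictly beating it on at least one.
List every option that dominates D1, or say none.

D8, D9, D12

D8: corrosion resistance 10≥6, yield strength 709≥364, density 7.6≤11.5 — dominates D1.
D9: corrosion resistance 7≥6, yield strength 553≥364, density 9.7≤11.5 — dominates D1.
D12: corrosion resistance 6≥6, yield strength 434≥364, density 7.7≤11.5 — dominates D1.
Others (D2, D3, D4, D5, D6, D7, D10, D11) are each worse than D1 on at least one objective.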